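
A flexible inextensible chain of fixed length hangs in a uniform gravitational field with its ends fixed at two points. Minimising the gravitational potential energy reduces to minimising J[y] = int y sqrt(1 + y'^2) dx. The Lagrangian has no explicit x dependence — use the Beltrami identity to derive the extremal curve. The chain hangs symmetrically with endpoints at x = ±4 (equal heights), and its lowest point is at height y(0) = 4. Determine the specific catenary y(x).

The Lagrangian L(y, y') = y sqrt(1 + y'^2) has no explicit x dependence, so the Beltrami identity applies:
    L − y' ∂L/∂y' = C.
Compute ∂L/∂y' = y · y' / sqrt(1 + y'^2). Then
    L − y' ∂L/∂y'
    = y sqrt(1 + y'^2) − y · y'^2 / sqrt(1 + y'^2)
    = y (1 + y'^2 − y'^2) / sqrt(1 + y'^2)
    = y / sqrt(1 + y'^2) = C.
Squaring gives y^2 = C^2 (1 + y'^2), i.e.
    y'^2 = y^2 / C^2 − 1.
Separating variables,
    dy / sqrt(y^2 − C^2) = dx / C,
and integrating gives arccosh(y / C) = (x − a)/C, so
    y(x) = C cosh((x − a)/C),
the catenary. The constants C and a are fixed by the two endpoint conditions (and, for the hanging-chain problem, the length constraint selects C).
Now fit the given data. The endpoints x = ±4 are symmetric at equal height, so the catenary is even about its minimum: a = 0 and y(x) = C cosh(x/C). The lowest point is y(0) = C cosh(0) = C, and we are told y(0) = 4, so C = 4. Therefore
    y(x) = 4 cosh(x/4),
and at the endpoints
    y(±4) = 4 cosh(4/4).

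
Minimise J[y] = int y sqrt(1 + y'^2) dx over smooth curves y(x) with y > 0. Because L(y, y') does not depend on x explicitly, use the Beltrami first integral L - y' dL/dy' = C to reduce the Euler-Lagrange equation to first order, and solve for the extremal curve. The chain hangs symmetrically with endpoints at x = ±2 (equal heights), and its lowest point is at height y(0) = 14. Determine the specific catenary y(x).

The Lagrangian L(y, y') = y sqrt(1 + y'^2) has no explicit x dependence, so the Beltrami identity applies:
    L − y' ∂L/∂y' = C.
Compute ∂L/∂y' = y · y' / sqrt(1 + y'^2). Then
    L − y' ∂L/∂y'
    = y sqrt(1 + y'^2) − y · y'^2 / sqrt(1 + y'^2)
    = y (1 + y'^2 − y'^2) / sqrt(1 + y'^2)
    = y / sqrt(1 + y'^2) = C.
Squaring gives y^2 = C^2 (1 + y'^2), i.e.
    y'^2 = y^2 / C^2 − 1.
Separating variables,
    dy / sqrt(y^2 − C^2) = dx / C,
and integrating gives arccosh(y / C) = (x − a)/C, so
    y(x) = C cosh((x − a)/C),
the catenary. The constants C and a are fixed by the two endpoint conditions (and, for the hanging-chain problem, the length constraint selects C).
Now fit the given data. The endpoints x = ±2 are symmetric at equal height, so the catenary is even about its minimum: a = 0 and y(x) = C cosh(x/C). The lowest point is y(0) = C cosh(0) = C, and we are told y(0) = 14, so C = 14. Therefore
    y(x) = 14 cosh(x/14),
and at the endpoints
    y(±2) = 14 cosh(2/14).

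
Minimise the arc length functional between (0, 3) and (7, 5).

Arc-length functional: J[y] = ∫ sqrt(1 + (y')^2) dx.
Lagrangian L = sqrt(1 + (y')^2) has no explicit y dependence, so ∂L/∂y = 0 and the Euler-Lagrange equation gives
    d/dx( y' / sqrt(1 + (y')^2) ) = 0  ⇒  y' / sqrt(1 + (y')^2) = const.
Hence y' is constant, so y(x) is affine.
Fitting the endpoints (0, 3) and (7, 5):
    slope m = (5 − 3) / (7 − 0) = 2/7,
    intercept c = 3 − m·0 = 3.
Extremal: y(x) = (2/7) x + 3.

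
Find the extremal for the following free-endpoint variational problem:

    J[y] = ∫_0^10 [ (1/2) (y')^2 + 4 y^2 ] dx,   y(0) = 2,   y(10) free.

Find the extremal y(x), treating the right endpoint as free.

The Lagrangian L = (1/2) (y')^2 + 4 y^2 gives
    ∂L/∂y = 8 y,   ∂L/∂y' = y'.
Euler-Lagrange: y'' − 8 y = 0.
With k = sqrt(8), the general solution is
    y(x) = A cosh(sqrt(8) x) + B sinh(sqrt(8) x).
Fixed left endpoint y(0) = 2 ⇒ A = 2.
The right endpoint x = 10 is free, so the natural (transversality) condition is ∂L/∂y' |_{x=10} = 0, i.e. y'(10) = 0.
Compute y'(x) = A k sinh(k x) + B k cosh(k x), so
    y'(10) = A k sinh(k·10) + B k cosh(k·10) = 0
    ⇒ B = −A tanh(k·10) = − 2 tanh(sqrt(8)·10).
Therefore the extremal is
    y(x) = 2 cosh(sqrt(8) x) − 2 tanh(sqrt(8)·10) sinh(sqrt(8) x).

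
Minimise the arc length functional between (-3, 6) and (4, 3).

Arc-length functional: J[y] = ∫ sqrt(1 + (y')^2) dx.
Lagrangian L = sqrt(1 + (y')^2) has no explicit y dependence, so ∂L/∂y = 0 and the Euler-Lagrange equation gives
    d/dx( y' / sqrt(1 + (y')^2) ) = 0  ⇒  y' / sqrt(1 + (y')^2) = const.
Hence y' is constant, so y(x) is affine.
Fitting the endpoints (-3, 6) and (4, 3):
    slope m = (3 − 6) / (4 − (-3)) = -3/7,
    intercept c = 6 − m·(-3) = 33/7.
Extremal: y(x) = (-3/7) x + 33/7.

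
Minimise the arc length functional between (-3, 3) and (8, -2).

Arc-length functional: J[y] = ∫ sqrt(1 + (y')^2) dx.
Lagrangian L = sqrt(1 + (y')^2) has no explicit y dependence, so ∂L/∂y = 0 and the Euler-Lagrange equation gives
    d/dx( y' / sqrt(1 + (y')^2) ) = 0  ⇒  y' / sqrt(1 + (y')^2) = const.
Hence y' is constant, so y(x) is affine.
Fitting the endpoints (-3, 3) and (8, -2):
    slope m = ((-2) − 3) / (8 − (-3)) = -5/11,
    intercept c = 3 − m·(-3) = 18/11.
Extremal: y(x) = (-5/11) x + 18/11.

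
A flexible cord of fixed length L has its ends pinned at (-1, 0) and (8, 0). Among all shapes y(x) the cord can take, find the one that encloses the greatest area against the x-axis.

Set up the augmented Lagrangian using a multiplier λ for the length constraint:
    F(y, y') = y − λ sqrt(1 + y'^2).
F has no explicit x dependence, so the Beltrami identity yields a first integral
    F − y' ∂F/∂y' = C.
Compute ∂F/∂y' = −λ y' / sqrt(1 + y'^2). Then
    y − λ sqrt(1 + y'^2) + λ y'^2 / sqrt(1 + y'^2) = C
    ⇒  y − λ / sqrt(1 + y'^2) = C.
Solving for y' and integrating gives
    (x − a)^2 + (y − b)^2 = λ^2,
a circular arc of radius λ. The constants a, b are determined by the endpoint conditions y(-1) = y(8) = 0, and λ is fixed implicitly by the length constraint
    ∫_{-1}^{8} sqrt(1 + y'^2) dx = L.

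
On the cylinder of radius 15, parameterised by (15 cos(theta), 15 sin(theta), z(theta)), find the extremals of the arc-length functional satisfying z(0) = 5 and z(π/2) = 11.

Parameterise the cylinder of radius R = 15 as
    r(θ) = (15 cos θ, 15 sin θ, z(θ)).
The arc-length element is
    ds = sqrt(225 + (dz/dθ)^2) dθ,
so the Lagrangian is L = sqrt(225 + z'^2).
L depends on z' only, not on z or θ, so ∂L/∂z = 0 and
    ∂L/∂z' = z' / sqrt(225 + z'^2).
The Euler-Lagrange equation gives
    d/dθ( z' / sqrt(225 + z'^2) ) = 0,
so z' is constant. Integrating once:
    z(θ) = a θ + b,
a helix on the cylinder (a straight line when the cylinder is unrolled). The constants a, b are determined by the endpoint conditions.
With endpoint conditions z(0) = 5 and z(π/2) = 11: from z(0) = b we get b = 5, and a·π/2 + 5 = 11 gives a = 12/π, so
    z(θ) = (12/π) θ + 5.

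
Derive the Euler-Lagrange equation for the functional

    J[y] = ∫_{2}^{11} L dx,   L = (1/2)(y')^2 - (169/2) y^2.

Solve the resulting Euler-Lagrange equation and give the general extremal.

The Lagrangian is L = (1/2)(y')^2 - (169/2) y^2.
∂L/∂y = -169y.
∂L/∂y' = y'.
The Euler-Lagrange equation d/dx(∂L/∂y') − ∂L/∂y = 0 becomes:
    y'' + 169 y = 0
General solution: y(x) = A sin(13x) + B cos(13x), where A and B are arbitrary constants fixed by the endpoint conditions.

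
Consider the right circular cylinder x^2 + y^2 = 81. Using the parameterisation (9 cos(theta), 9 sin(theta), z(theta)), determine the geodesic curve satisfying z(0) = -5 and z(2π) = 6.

Parameterise the cylinder of radius R = 9 as
    r(θ) = (9 cos θ, 9 sin θ, z(θ)).
The arc-length element is
    ds = sqrt(81 + (dz/dθ)^2) dθ,
so the Lagrangian is L = sqrt(81 + z'^2).
L depends on z' only, not on z or θ, so ∂L/∂z = 0 and
    ∂L/∂z' = z' / sqrt(81 + z'^2).
The Euler-Lagrange equation gives
    d/dθ( z' / sqrt(81 + z'^2) ) = 0,
so z' is constant. Integrating once:
    z(θ) = a θ + b,
a helix on the cylinder (a straight line when the cylinder is unrolled). The constants a, b are determined by the endpoint conditions.
With endpoint conditions z(0) = -5 and z(2π) = 6: from z(0) = b we get b = -5, and a·2π + -5 = 6 gives a = 11/(2π), so
    z(θ) = (11/(2π)) θ − 5.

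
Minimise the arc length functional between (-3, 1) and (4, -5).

Arc-length functional: J[y] = ∫ sqrt(1 + (y')^2) dx.
Lagrangian L = sqrt(1 + (y')^2) has no explicit y dependence, so ∂L/∂y = 0 and the Euler-Lagrange equation gives
    d/dx( y' / sqrt(1 + (y')^2) ) = 0  ⇒  y' / sqrt(1 + (y')^2) = const.
Hence y' is constant, so y(x) is affine.
Fitting the endpoints (-3, 1) and (4, -5):
    slope m = ((-5) − 1) / (4 − (-3)) = -6/7,
    intercept c = 1 − m·(-3) = -11/7.
Extremal: y(x) = (-6/7) x - 11/7.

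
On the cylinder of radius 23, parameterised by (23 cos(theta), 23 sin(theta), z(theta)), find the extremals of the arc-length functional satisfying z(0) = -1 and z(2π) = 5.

Parameterise the cylinder of radius R = 23 as
    r(θ) = (23 cos θ, 23 sin θ, z(θ)).
The arc-length element is
    ds = sqrt(529 + (dz/dθ)^2) dθ,
so the Lagrangian is L = sqrt(529 + z'^2).
L depends on z' only, not on z or θ, so ∂L/∂z = 0 and
    ∂L/∂z' = z' / sqrt(529 + z'^2).
The Euler-Lagrange equation gives
    d/dθ( z' / sqrt(529 + z'^2) ) = 0,
so z' is constant. Integrating once:
    z(θ) = a θ + b,
a helix on the cylinder (a straight line when the cylinder is unrolled). The constants a, b are determined by the endpoint conditions.
With endpoint conditions z(0) = -1 and z(2π) = 5: from z(0) = b we get b = -1, and a·2π + -1 = 5 gives a = 3/π, so
    z(θ) = (3/π) θ − 1.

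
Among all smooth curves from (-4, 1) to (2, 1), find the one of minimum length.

Arc-length functional: J[y] = ∫ sqrt(1 + (y')^2) dx.
Lagrangian L = sqrt(1 + (y')^2) has no explicit y dependence, so ∂L/∂y = 0 and the Euler-Lagrange equation gives
    d/dx( y' / sqrt(1 + (y')^2) ) = 0  ⇒  y' / sqrt(1 + (y')^2) = const.
Hence y' is constant, so y(x) is affine.
Fitting the endpoints (-4, 1) and (2, 1):
    slope m = (1 − 1) / (2 − (-4)) = 0,
    intercept c = 1 − m·(-4) = 1.
Extremal: y(x) = 1.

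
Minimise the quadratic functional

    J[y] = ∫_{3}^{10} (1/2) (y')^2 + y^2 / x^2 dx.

The Lagrangian is L = (1/2) (y')^2 + y^2 / x^2.
Compute ∂L/∂y = 2y/x^2, ∂L/∂y' = y'.
The Euler-Lagrange equation d/dx(∂L/∂y') − ∂L/∂y = 0 reduces to
    y'' − 2/x^2 · y = 0  (x > 0).
Its general solution is
    y(x) = A x^2 + B / x,
with A, B fixed by the endpoint conditions.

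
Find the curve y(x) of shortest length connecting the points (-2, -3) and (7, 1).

Arc-length functional: J[y] = ∫ sqrt(1 + (y')^2) dx.
Lagrangian L = sqrt(1 + (y')^2) has no explicit y dependence, so ∂L/∂y = 0 and the Euler-Lagrange equation gives
    d/dx( y' / sqrt(1 + (y')^2) ) = 0  ⇒  y' / sqrt(1 + (y')^2) = const.
Hence y' is constant, so y(x) is affine.
Fitting the endpoints (-2, -3) and (7, 1):
    slope m = (1 − (-3)) / (7 − (-2)) = 4/9,
    intercept c = (-3) − m·(-2) = -19/9.
Extremal: y(x) = (4/9) x - 19/9.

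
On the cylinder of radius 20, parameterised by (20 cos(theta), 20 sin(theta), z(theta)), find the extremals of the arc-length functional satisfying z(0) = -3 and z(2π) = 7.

Parameterise the cylinder of radius R = 20 as
    r(θ) = (20 cos θ, 20 sin θ, z(θ)).
The arc-length element is
    ds = sqrt(400 + (dz/dθ)^2) dθ,
so the Lagrangian is L = sqrt(400 + z'^2).
L depends on z' only, not on z or θ, so ∂L/∂z = 0 and
    ∂L/∂z' = z' / sqrt(400 + z'^2).
The Euler-Lagrange equation gives
    d/dθ( z' / sqrt(400 + z'^2) ) = 0,
so z' is constant. Integrating once:
    z(θ) = a θ + b,
a helix on the cylinder (a straight line when the cylinder is unrolled). The constants a, b are determined by the endpoint conditions.
With endpoint conditions z(0) = -3 and z(2π) = 7: from z(0) = b we get b = -3, and a·2π + -3 = 7 gives a = 5/π, so
    z(θ) = (5/π) θ − 3.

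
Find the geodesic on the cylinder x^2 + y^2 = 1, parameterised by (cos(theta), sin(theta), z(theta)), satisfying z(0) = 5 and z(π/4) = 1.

Parameterise the cylinder of radius R = 1 as
    r(θ) = (cos θ, sin θ, z(θ)).
The arc-length element is
    ds = sqrt(1 + (dz/dθ)^2) dθ,
so the Lagrangian is L = sqrt(1 + z'^2).
L depends on z' only, not on z or θ, so ∂L/∂z = 0 and
    ∂L/∂z' = z' / sqrt(1 + z'^2).
The Euler-Lagrange equation gives
    d/dθ( z' / sqrt(1 + z'^2) ) = 0,
so z' is constant. Integrating once:
    z(θ) = a θ + b,
a helix on the cylinder (a straight line when the cylinder is unrolled). The constants a, b are determined by the endpoint conditions.
With endpoint conditions z(0) = 5 and z(π/4) = 1: from z(0) = b we get b = 5, and a·π/4 + 5 = 1 gives a = -16/π, so
    z(θ) = (-16/π) θ + 5.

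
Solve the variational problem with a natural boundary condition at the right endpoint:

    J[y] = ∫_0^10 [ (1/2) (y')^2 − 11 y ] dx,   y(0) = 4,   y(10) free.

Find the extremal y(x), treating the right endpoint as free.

The Lagrangian L = (1/2) (y')^2 − 11 y gives
    ∂L/∂y = −11,   ∂L/∂y' = y'.
Euler-Lagrange: d/dx(y') − (−11) = 0, i.e. y'' + 11 = 0, so
    y(x) = −(11/2) x^2 + C1 x + C2.
Fixed left endpoint y(0) = 4 ⇒ C2 = 4.
The right endpoint x = 10 is free, so the natural (transversality) condition is ∂L/∂y' |_{x=10} = 0, i.e. y'(10) = 0.
Compute y'(x) = −11 x + C1, so y'(10) = −110 + C1 = 0 ⇒ C1 = 110.
Therefore the extremal is
    y(x) = −(11/2) x^2 + 110 x + 4.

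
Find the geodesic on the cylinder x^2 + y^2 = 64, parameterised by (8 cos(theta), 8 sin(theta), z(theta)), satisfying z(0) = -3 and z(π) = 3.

Parameterise the cylinder of radius R = 8 as
    r(θ) = (8 cos θ, 8 sin θ, z(θ)).
The arc-length element is
    ds = sqrt(64 + (dz/dθ)^2) dθ,
so the Lagrangian is L = sqrt(64 + z'^2).
L depends on z' only, not on z or θ, so ∂L/∂z = 0 and
    ∂L/∂z' = z' / sqrt(64 + z'^2).
The Euler-Lagrange equation gives
    d/dθ( z' / sqrt(64 + z'^2) ) = 0,
so z' is constant. Integrating once:
    z(θ) = a θ + b,
a helix on the cylinder (a straight line when the cylinder is unrolled). The constants a, b are determined by the endpoint conditions.
With endpoint conditions z(0) = -3 and z(π) = 3: from z(0) = b we get b = -3, and a·π + -3 = 3 gives a = 6/π, so
    z(θ) = (6/π) θ − 3.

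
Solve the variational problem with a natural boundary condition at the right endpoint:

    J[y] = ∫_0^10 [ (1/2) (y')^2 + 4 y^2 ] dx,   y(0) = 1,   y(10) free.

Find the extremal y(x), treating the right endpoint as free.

The Lagrangian L = (1/2) (y')^2 + 4 y^2 gives
    ∂L/∂y = 8 y,   ∂L/∂y' = y'.
Euler-Lagrange: y'' − 8 y = 0.
With k = sqrt(8), the general solution is
    y(x) = A cosh(sqrt(8) x) + B sinh(sqrt(8) x).
Fixed left endpoint y(0) = 1 ⇒ A = 1.
The right endpoint x = 10 is free, so the natural (transversality) condition is ∂L/∂y' |_{x=10} = 0, i.e. y'(10) = 0.
Compute y'(x) = A k sinh(k x) + B k cosh(k x), so
    y'(10) = A k sinh(k·10) + B k cosh(k·10) = 0
    ⇒ B = −A tanh(k·10) = − tanh(sqrt(8)·10).
Therefore the extremal is
    y(x) = cosh(sqrt(8) x) − tanh(sqrt(8)·10) sinh(sqrt(8) x).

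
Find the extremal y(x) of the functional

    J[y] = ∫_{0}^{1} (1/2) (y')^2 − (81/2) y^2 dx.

The Lagrangian is L = (1/2) (y')^2 − (81/2) y^2.
Compute ∂L/∂y = -81y, ∂L/∂y' = y'.
The Euler-Lagrange equation d/dx(∂L/∂y') − ∂L/∂y = 0 reduces to
    y'' + 81 y = 0.
Its general solution is
    y(x) = A sin(9x) + B cos(9x),
with A, B fixed by the endpoint conditions.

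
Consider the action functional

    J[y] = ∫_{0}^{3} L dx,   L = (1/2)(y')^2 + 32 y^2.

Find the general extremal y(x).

The Lagrangian is L = (1/2)(y')^2 + 32 y^2.
∂L/∂y = 64y.
∂L/∂y' = y'.
The Euler-Lagrange equation d/dx(∂L/∂y') − ∂L/∂y = 0 becomes:
    y'' - 64 y = 0
General solution: y(x) = A e^(8x) + B e^(-8x), where A and B are arbitrary constants fixed by the endpoint conditions.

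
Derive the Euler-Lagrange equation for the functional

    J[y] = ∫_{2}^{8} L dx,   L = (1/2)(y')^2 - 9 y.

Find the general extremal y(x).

The Lagrangian is L = (1/2)(y')^2 - 9 y.
∂L/∂y = -9.
∂L/∂y' = y'.
The Euler-Lagrange equation d/dx(∂L/∂y') − ∂L/∂y = 0 becomes:
    y'' + 9 = 0
General solution: y(x) = -(9/2) x^2 + A x + B, where A and B are arbitrary constants fixed by the endpoint conditions.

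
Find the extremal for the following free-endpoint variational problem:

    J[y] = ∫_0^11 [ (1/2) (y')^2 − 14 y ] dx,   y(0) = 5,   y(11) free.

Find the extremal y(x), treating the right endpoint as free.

The Lagrangian L = (1/2) (y')^2 − 14 y gives
    ∂L/∂y = −14,   ∂L/∂y' = y'.
Euler-Lagrange: d/dx(y') − (−14) = 0, i.e. y'' + 14 = 0, so
    y(x) = −(14/2) x^2 + C1 x + C2.
Fixed left endpoint y(0) = 5 ⇒ C2 = 5.
The right endpoint x = 11 is free, so the natural (transversality) condition is ∂L/∂y' |_{x=11} = 0, i.e. y'(11) = 0.
Compute y'(x) = −14 x + C1, so y'(11) = −154 + C1 = 0 ⇒ C1 = 154.
Therefore the extremal is
    y(x) = −7 x^2 + 154 x + 5.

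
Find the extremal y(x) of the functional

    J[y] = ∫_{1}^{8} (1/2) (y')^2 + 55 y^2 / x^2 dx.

The Lagrangian is L = (1/2) (y')^2 + 55 y^2 / x^2.
Compute ∂L/∂y = 110y/x^2, ∂L/∂y' = y'.
The Euler-Lagrange equation d/dx(∂L/∂y') − ∂L/∂y = 0 reduces to
    y'' − 110/x^2 · y = 0  (x > 0).
Its general solution is
    y(x) = A x^11 + B x^(-10),
with A, B fixed by the endpoint conditions.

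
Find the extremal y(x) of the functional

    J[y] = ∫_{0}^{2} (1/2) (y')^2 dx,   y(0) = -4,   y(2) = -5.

The Lagrangian is L = (1/2) (y')^2.
Compute ∂L/∂y = 0, ∂L/∂y' = y'.
The Euler-Lagrange equation d/dx(∂L/∂y') − ∂L/∂y = 0 reduces to
    y'' = 0.
Its general solution is
    y(x) = A x + B,
with A, B fixed by the endpoint conditions.
Applying the endpoint conditions y(0) = -4 and y(2) = -5: solve A·0 + B = -4 and A·2 + B = -5. Subtracting gives A(2 − 0) = -5 − -4, so A = -1/2, and B = -4 − A·0 = -4. Therefore
    y(x) = (-1/2) x - 4.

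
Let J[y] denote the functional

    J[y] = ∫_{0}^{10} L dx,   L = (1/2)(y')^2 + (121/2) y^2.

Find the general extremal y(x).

The Lagrangian is L = (1/2)(y')^2 + (121/2) y^2.
∂L/∂y = 121y.
∂L/∂y' = y'.
The Euler-Lagrange equation d/dx(∂L/∂y') − ∂L/∂y = 0 becomes:
    y'' - 121 y = 0
General solution: y(x) = A e^(11x) + B e^(-11x), where A and B are arbitrary constants fixed by the endpoint conditions.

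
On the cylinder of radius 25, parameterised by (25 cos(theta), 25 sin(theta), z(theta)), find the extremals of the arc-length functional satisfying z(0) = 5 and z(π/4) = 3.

Parameterise the cylinder of radius R = 25 as
    r(θ) = (25 cos θ, 25 sin θ, z(θ)).
The arc-length element is
    ds = sqrt(625 + (dz/dθ)^2) dθ,
so the Lagrangian is L = sqrt(625 + z'^2).
L depends on z' only, not on z or θ, so ∂L/∂z = 0 and
    ∂L/∂z' = z' / sqrt(625 + z'^2).
The Euler-Lagrange equation gives
    d/dθ( z' / sqrt(625 + z'^2) ) = 0,
so z' is constant. Integrating once:
    z(θ) = a θ + b,
a helix on the cylinder (a straight line when the cylinder is unrolled). The constants a, b are determined by the endpoint conditions.
With endpoint conditions z(0) = 5 and z(π/4) = 3: from z(0) = b we get b = 5, and a·π/4 + 5 = 3 gives a = -8/π, so
    z(θ) = (-8/π) θ + 5.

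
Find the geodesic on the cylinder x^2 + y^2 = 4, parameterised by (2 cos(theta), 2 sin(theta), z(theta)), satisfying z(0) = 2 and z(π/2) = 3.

Parameterise the cylinder of radius R = 2 as
    r(θ) = (2 cos θ, 2 sin θ, z(θ)).
The arc-length element is
    ds = sqrt(4 + (dz/dθ)^2) dθ,
so the Lagrangian is L = sqrt(4 + z'^2).
L depends on z' only, not on z or θ, so ∂L/∂z = 0 and
    ∂L/∂z' = z' / sqrt(4 + z'^2).
The Euler-Lagrange equation gives
    d/dθ( z' / sqrt(4 + z'^2) ) = 0,
so z' is constant. Integrating once:
    z(θ) = a θ + b,
a helix on the cylinder (a straight line when the cylinder is unrolled). The constants a, b are determined by the endpoint conditions.
With endpoint conditions z(0) = 2 and z(π/2) = 3: from z(0) = b we get b = 2, and a·π/2 + 2 = 3 gives a = 2/π, so
    z(θ) = (2/π) θ + 2.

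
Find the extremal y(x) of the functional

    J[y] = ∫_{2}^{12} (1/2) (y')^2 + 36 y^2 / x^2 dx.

The Lagrangian is L = (1/2) (y')^2 + 36 y^2 / x^2.
Compute ∂L/∂y = 72y/x^2, ∂L/∂y' = y'.
The Euler-Lagrange equation d/dx(∂L/∂y') − ∂L/∂y = 0 reduces to
    y'' − 72/x^2 · y = 0  (x > 0).
Its general solution is
    y(x) = A x^9 + B x^(-8),
with A, B fixed by the endpoint conditions.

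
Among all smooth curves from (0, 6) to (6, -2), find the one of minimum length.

Arc-length functional: J[y] = ∫ sqrt(1 + (y')^2) dx.
Lagrangian L = sqrt(1 + (y')^2) has no explicit y dependence, so ∂L/∂y = 0 and the Euler-Lagrange equation gives
    d/dx( y' / sqrt(1 + (y')^2) ) = 0  ⇒  y' / sqrt(1 + (y')^2) = const.
Hence y' is constant, so y(x) is affine.
Fitting the endpoints (0, 6) and (6, -2):
    slope m = ((-2) − 6) / (6 − 0) = -4/3,
    intercept c = 6 − m·0 = 6.
Extremal: y(x) = (-4/3) x + 6.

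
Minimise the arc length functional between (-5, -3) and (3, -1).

Arc-length functional: J[y] = ∫ sqrt(1 + (y')^2) dx.
Lagrangian L = sqrt(1 + (y')^2) has no explicit y dependence, so ∂L/∂y = 0 and the Euler-Lagrange equation gives
    d/dx( y' / sqrt(1 + (y')^2) ) = 0  ⇒  y' / sqrt(1 + (y')^2) = const.
Hence y' is constant, so y(x) is affine.
Fitting the endpoints (-5, -3) and (3, -1):
    slope m = ((-1) − (-3)) / (3 − (-5)) = 1/4,
    intercept c = (-3) − m·(-5) = -7/4.
Extremal: y(x) = (1/4) x - 7/4.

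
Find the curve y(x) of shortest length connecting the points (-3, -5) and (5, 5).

Arc-length functional: J[y] = ∫ sqrt(1 + (y')^2) dx.
Lagrangian L = sqrt(1 + (y')^2) has no explicit y dependence, so ∂L/∂y = 0 and the Euler-Lagrange equation gives
    d/dx( y' / sqrt(1 + (y')^2) ) = 0  ⇒  y' / sqrt(1 + (y')^2) = const.
Hence y' is constant, so y(x) is affine.
Fitting the endpoints (-3, -5) and (5, 5):
    slope m = (5 − (-5)) / (5 − (-3)) = 5/4,
    intercept c = (-5) − m·(-3) = -5/4.
Extremal: y(x) = (5/4) x - 5/4.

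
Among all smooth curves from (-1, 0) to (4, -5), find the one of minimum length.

Arc-length functional: J[y] = ∫ sqrt(1 + (y')^2) dx.
Lagrangian L = sqrt(1 + (y')^2) has no explicit y dependence, so ∂L/∂y = 0 and the Euler-Lagrange equation gives
    d/dx( y' / sqrt(1 + (y')^2) ) = 0  ⇒  y' / sqrt(1 + (y')^2) = const.
Hence y' is constant, so y(x) is affine.
Fitting the endpoints (-1, 0) and (4, -5):
    slope m = ((-5) − 0) / (4 − (-1)) = -1,
    intercept c = 0 − m·(-1) = -1.
Extremal: y(x) = -x - 1.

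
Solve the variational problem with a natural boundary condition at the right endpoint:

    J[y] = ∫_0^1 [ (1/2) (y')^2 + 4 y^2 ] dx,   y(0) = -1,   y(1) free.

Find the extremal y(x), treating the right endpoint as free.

The Lagrangian L = (1/2) (y')^2 + 4 y^2 gives
    ∂L/∂y = 8 y,   ∂L/∂y' = y'.
Euler-Lagrange: y'' − 8 y = 0.
With k = sqrt(8), the general solution is
    y(x) = A cosh(sqrt(8) x) + B sinh(sqrt(8) x).
Fixed left endpoint y(0) = -1 ⇒ A = -1.
The right endpoint x = 1 is free, so the natural (transversality) condition is ∂L/∂y' |_{x=1} = 0, i.e. y'(1) = 0.
Compute y'(x) = A k sinh(k x) + B k cosh(k x), so
    y'(1) = A k sinh(k·1) + B k cosh(k·1) = 0
    ⇒ B = −A tanh(k·1) = tanh(sqrt(8)·1).
Therefore the extremal is
    y(x) = −cosh(sqrt(8) x) + tanh(sqrt(8)·1) sinh(sqrt(8) x).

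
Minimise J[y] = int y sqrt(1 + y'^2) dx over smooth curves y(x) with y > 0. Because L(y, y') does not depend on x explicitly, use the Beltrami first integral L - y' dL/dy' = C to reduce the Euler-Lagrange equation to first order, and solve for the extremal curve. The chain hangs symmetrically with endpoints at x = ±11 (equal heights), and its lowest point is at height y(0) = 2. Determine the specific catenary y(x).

The Lagrangian L(y, y') = y sqrt(1 + y'^2) has no explicit x dependence, so the Beltrami identity applies:
    L − y' ∂L/∂y' = C.
Compute ∂L/∂y' = y · y' / sqrt(1 + y'^2). Then
    L − y' ∂L/∂y'
    = y sqrt(1 + y'^2) − y · y'^2 / sqrt(1 + y'^2)
    = y (1 + y'^2 − y'^2) / sqrt(1 + y'^2)
    = y / sqrt(1 + y'^2) = C.
Squaring gives y^2 = C^2 (1 + y'^2), i.e.
    y'^2 = y^2 / C^2 − 1.
Separating variables,
    dy / sqrt(y^2 − C^2) = dx / C,
and integrating gives arccosh(y / C) = (x − a)/C, so
    y(x) = C cosh((x − a)/C),
the catenary. The constants C and a are fixed by the two endpoint conditions (and, for the hanging-chain problem, the length constraint selects C).
Now fit the given data. The endpoints x = ±11 are symmetric at equal height, so the catenary is even about its minimum: a = 0 and y(x) = C cosh(x/C). The lowest point is y(0) = C cosh(0) = C, and we are told y(0) = 2, so C = 2. Therefore
    y(x) = 2 cosh(x/2),
and at the endpoints
    y(±11) = 2 cosh(11/2).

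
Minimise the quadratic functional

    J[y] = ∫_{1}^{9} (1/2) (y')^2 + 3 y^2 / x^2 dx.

The Lagrangian is L = (1/2) (y')^2 + 3 y^2 / x^2.
Compute ∂L/∂y = 6y/x^2, ∂L/∂y' = y'.
The Euler-Lagrange equation d/dx(∂L/∂y') − ∂L/∂y = 0 reduces to
    y'' − 6/x^2 · y = 0  (x > 0).
Its general solution is
    y(x) = A x^3 + B x^(-2),
with A, B fixed by the endpoint conditions.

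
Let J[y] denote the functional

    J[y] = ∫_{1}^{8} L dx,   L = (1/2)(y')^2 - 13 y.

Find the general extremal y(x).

The Lagrangian is L = (1/2)(y')^2 - 13 y.
∂L/∂y = -13.
∂L/∂y' = y'.
The Euler-Lagrange equation d/dx(∂L/∂y') − ∂L/∂y = 0 becomes:
    y'' + 13 = 0
General solution: y(x) = -(13/2) x^2 + A x + B, where A and B are arbitrary constants fixed by the endpoint conditions.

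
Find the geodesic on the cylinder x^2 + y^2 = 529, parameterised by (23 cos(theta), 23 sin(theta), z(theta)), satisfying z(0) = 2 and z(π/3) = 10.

Parameterise the cylinder of radius R = 23 as
    r(θ) = (23 cos θ, 23 sin θ, z(θ)).
The arc-length element is
    ds = sqrt(529 + (dz/dθ)^2) dθ,
so the Lagrangian is L = sqrt(529 + z'^2).
L depends on z' only, not on z or θ, so ∂L/∂z = 0 and
    ∂L/∂z' = z' / sqrt(529 + z'^2).
The Euler-Lagrange equation gives
    d/dθ( z' / sqrt(529 + z'^2) ) = 0,
so z' is constant. Integrating once:
    z(θ) = a θ + b,
a helix on the cylinder (a straight line when the cylinder is unrolled). The constants a, b are determined by the endpoint conditions.
With endpoint conditions z(0) = 2 and z(π/3) = 10: from z(0) = b we get b = 2, and a·π/3 + 2 = 10 gives a = 24/π, so
    z(θ) = (24/π) θ + 2.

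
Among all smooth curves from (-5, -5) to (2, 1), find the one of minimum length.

Arc-length functional: J[y] = ∫ sqrt(1 + (y')^2) dx.
Lagrangian L = sqrt(1 + (y')^2) has no explicit y dependence, so ∂L/∂y = 0 and the Euler-Lagrange equation gives
    d/dx( y' / sqrt(1 + (y')^2) ) = 0  ⇒  y' / sqrt(1 + (y')^2) = const.
Hence y' is constant, so y(x) is affine.
Fitting the endpoints (-5, -5) and (2, 1):
    slope m = (1 − (-5)) / (2 − (-5)) = 6/7,
    intercept c = (-5) − m·(-5) = -5/7.
Extremal: y(x) = (6/7) x - 5/7.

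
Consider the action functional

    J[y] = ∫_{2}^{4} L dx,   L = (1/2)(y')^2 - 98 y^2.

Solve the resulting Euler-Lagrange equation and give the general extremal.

The Lagrangian is L = (1/2)(y')^2 - 98 y^2.
∂L/∂y = -196y.
∂L/∂y' = y'.
The Euler-Lagrange equation d/dx(∂L/∂y') − ∂L/∂y = 0 becomes:
    y'' + 196 y = 0
General solution: y(x) = A sin(14x) + B cos(14x), where A and B are arbitrary constants fixed by the endpoint conditions.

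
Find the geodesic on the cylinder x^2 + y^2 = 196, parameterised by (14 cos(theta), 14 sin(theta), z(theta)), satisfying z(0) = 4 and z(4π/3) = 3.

Parameterise the cylinder of radius R = 14 as
    r(θ) = (14 cos θ, 14 sin θ, z(θ)).
The arc-length element is
    ds = sqrt(196 + (dz/dθ)^2) dθ,
so the Lagrangian is L = sqrt(196 + z'^2).
L depends on z' only, not on z or θ, so ∂L/∂z = 0 and
    ∂L/∂z' = z' / sqrt(196 + z'^2).
The Euler-Lagrange equation gives
    d/dθ( z' / sqrt(196 + z'^2) ) = 0,
so z' is constant. Integrating once:
    z(θ) = a θ + b,
a helix on the cylinder (a straight line when the cylinder is unrolled). The constants a, b are determined by the endpoint conditions.
With endpoint conditions z(0) = 4 and z(4π/3) = 3: from z(0) = b we get b = 4, and a·4π/3 + 4 = 3 gives a = -3/(4π), so
    z(θ) = (-3/(4π)) θ + 4.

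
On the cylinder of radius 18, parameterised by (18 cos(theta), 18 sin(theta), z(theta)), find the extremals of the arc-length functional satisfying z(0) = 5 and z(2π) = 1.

Parameterise the cylinder of radius R = 18 as
    r(θ) = (18 cos θ, 18 sin θ, z(θ)).
The arc-length element is
    ds = sqrt(324 + (dz/dθ)^2) dθ,
so the Lagrangian is L = sqrt(324 + z'^2).
L depends on z' only, not on z or θ, so ∂L/∂z = 0 and
    ∂L/∂z' = z' / sqrt(324 + z'^2).
The Euler-Lagrange equation gives
    d/dθ( z' / sqrt(324 + z'^2) ) = 0,
so z' is constant. Integrating once:
    z(θ) = a θ + b,
a helix on the cylinder (a straight line when the cylinder is unrolled). The constants a, b are determined by the endpoint conditions.
With endpoint conditions z(0) = 5 and z(2π) = 1: from z(0) = b we get b = 5, and a·2π + 5 = 1 gives a = -2/π, so
    z(θ) = (-2/π) θ + 5.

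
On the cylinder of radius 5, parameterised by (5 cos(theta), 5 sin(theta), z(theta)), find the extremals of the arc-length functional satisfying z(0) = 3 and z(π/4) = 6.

Parameterise the cylinder of radius R = 5 as
    r(θ) = (5 cos θ, 5 sin θ, z(θ)).
The arc-length element is
    ds = sqrt(25 + (dz/dθ)^2) dθ,
so the Lagrangian is L = sqrt(25 + z'^2).
L depends on z' only, not on z or θ, so ∂L/∂z = 0 and
    ∂L/∂z' = z' / sqrt(25 + z'^2).
The Euler-Lagrange equation gives
    d/dθ( z' / sqrt(25 + z'^2) ) = 0,
so z' is constant. Integrating once:
    z(θ) = a θ + b,
a helix on the cylinder (a straight line when the cylinder is unrolled). The constants a, b are determined by the endpoint conditions.
With endpoint conditions z(0) = 3 and z(π/4) = 6: from z(0) = b we get b = 3, and a·π/4 + 3 = 6 gives a = 12/π, so
    z(θ) = (12/π) θ + 3.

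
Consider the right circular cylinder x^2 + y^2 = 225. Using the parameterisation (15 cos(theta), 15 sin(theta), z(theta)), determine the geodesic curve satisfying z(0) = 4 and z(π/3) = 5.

Parameterise the cylinder of radius R = 15 as
    r(θ) = (15 cos θ, 15 sin θ, z(θ)).
The arc-length element is
    ds = sqrt(225 + (dz/dθ)^2) dθ,
so the Lagrangian is L = sqrt(225 + z'^2).
L depends on z' only, not on z or θ, so ∂L/∂z = 0 and
    ∂L/∂z' = z' / sqrt(225 + z'^2).
The Euler-Lagrange equation gives
    d/dθ( z' / sqrt(225 + z'^2) ) = 0,
so z' is constant. Integrating once:
    z(θ) = a θ + b,
a helix on the cylinder (a straight line when the cylinder is unrolled). The constants a, b are determined by the endpoint conditions.
With endpoint conditions z(0) = 4 and z(π/3) = 5: from z(0) = b we get b = 4, and a·π/3 + 4 = 5 gives a = 3/π, so
    z(θ) = (3/π) θ + 4.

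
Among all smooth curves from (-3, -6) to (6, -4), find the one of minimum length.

Arc-length functional: J[y] = ∫ sqrt(1 + (y')^2) dx.
Lagrangian L = sqrt(1 + (y')^2) has no explicit y dependence, so ∂L/∂y = 0 and the Euler-Lagrange equation gives
    d/dx( y' / sqrt(1 + (y')^2) ) = 0  ⇒  y' / sqrt(1 + (y')^2) = const.
Hence y' is constant, so y(x) is affine.
Fitting the endpoints (-3, -6) and (6, -4):
    slope m = ((-4) − (-6)) / (6 − (-3)) = 2/9,
    intercept c = (-6) − m·(-3) = -16/3.
Extremal: y(x) = (2/9) x - 16/3.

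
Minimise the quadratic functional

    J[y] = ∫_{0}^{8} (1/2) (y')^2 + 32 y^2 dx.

The Lagrangian is L = (1/2) (y')^2 + 32 y^2.
Compute ∂L/∂y = 64y, ∂L/∂y' = y'.
The Euler-Lagrange equation d/dx(∂L/∂y') − ∂L/∂y = 0 reduces to
    y'' − 64 y = 0.
Its general solution is
    y(x) = A e^(8x) + B e^(−8x),
with A, B fixed by the endpoint conditions.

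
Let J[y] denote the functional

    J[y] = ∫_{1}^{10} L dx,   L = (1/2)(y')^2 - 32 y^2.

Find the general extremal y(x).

The Lagrangian is L = (1/2)(y')^2 - 32 y^2.
∂L/∂y = -64y.
∂L/∂y' = y'.
The Euler-Lagrange equation d/dx(∂L/∂y') − ∂L/∂y = 0 becomes:
    y'' + 64 y = 0
General solution: y(x) = A sin(8x) + B cos(8x), where A and B are arbitrary constants fixed by the endpoint conditions.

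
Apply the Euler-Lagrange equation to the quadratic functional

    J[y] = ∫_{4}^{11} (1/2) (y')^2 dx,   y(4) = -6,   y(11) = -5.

The Lagrangian is L = (1/2) (y')^2.
Compute ∂L/∂y = 0, ∂L/∂y' = y'.
The Euler-Lagrange equation d/dx(∂L/∂y') − ∂L/∂y = 0 reduces to
    y'' = 0.
Its general solution is
    y(x) = A x + B,
with A, B fixed by the endpoint conditions.
Applying the endpoint conditions y(4) = -6 and y(11) = -5: solve A·4 + B = -6 and A·11 + B = -5. Subtracting gives A(11 − 4) = -5 − -6, so A = 1/7, and B = -6 − A·4 = -46/7. Therefore
    y(x) = (1/7) x - 46/7.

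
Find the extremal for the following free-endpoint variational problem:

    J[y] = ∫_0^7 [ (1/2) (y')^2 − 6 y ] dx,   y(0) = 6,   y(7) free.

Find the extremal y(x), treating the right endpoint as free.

The Lagrangian L = (1/2) (y')^2 − 6 y gives
    ∂L/∂y = −6,   ∂L/∂y' = y'.
Euler-Lagrange: d/dx(y') − (−6) = 0, i.e. y'' + 6 = 0, so
    y(x) = −(6/2) x^2 + C1 x + C2.
Fixed left endpoint y(0) = 6 ⇒ C2 = 6.
The right endpoint x = 7 is free, so the natural (transversality) condition is ∂L/∂y' |_{x=7} = 0, i.e. y'(7) = 0.
Compute y'(x) = −6 x + C1, so y'(7) = −42 + C1 = 0 ⇒ C1 = 42.
Therefore the extremal is
    y(x) = −3 x^2 + 42 x + 6.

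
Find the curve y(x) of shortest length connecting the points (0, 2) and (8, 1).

Arc-length functional: J[y] = ∫ sqrt(1 + (y')^2) dx.
Lagrangian L = sqrt(1 + (y')^2) has no explicit y dependence, so ∂L/∂y = 0 and the Euler-Lagrange equation gives
    d/dx( y' / sqrt(1 + (y')^2) ) = 0  ⇒  y' / sqrt(1 + (y')^2) = const.
Hence y' is constant, so y(x) is affine.
Fitting the endpoints (0, 2) and (8, 1):
    slope m = (1 − 2) / (8 − 0) = -1/8,
    intercept c = 2 − m·0 = 2.
Extremal: y(x) = (-1/8) x + 2.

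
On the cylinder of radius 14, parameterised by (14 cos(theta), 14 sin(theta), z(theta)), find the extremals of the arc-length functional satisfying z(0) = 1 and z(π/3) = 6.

Parameterise the cylinder of radius R = 14 as
    r(θ) = (14 cos θ, 14 sin θ, z(θ)).
The arc-length element is
    ds = sqrt(196 + (dz/dθ)^2) dθ,
so the Lagrangian is L = sqrt(196 + z'^2).
L depends on z' only, not on z or θ, so ∂L/∂z = 0 and
    ∂L/∂z' = z' / sqrt(196 + z'^2).
The Euler-Lagrange equation gives
    d/dθ( z' / sqrt(196 + z'^2) ) = 0,
so z' is constant. Integrating once:
    z(θ) = a θ + b,
a helix on the cylinder (a straight line when the cylinder is unrolled). The constants a, b are determined by the endpoint conditions.
With endpoint conditions z(0) = 1 and z(π/3) = 6: from z(0) = b we get b = 1, and a·π/3 + 1 = 6 gives a = 15/π, so
    z(θ) = (15/π) θ + 1.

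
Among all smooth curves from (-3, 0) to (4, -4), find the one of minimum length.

Arc-length functional: J[y] = ∫ sqrt(1 + (y')^2) dx.
Lagrangian L = sqrt(1 + (y')^2) has no explicit y dependence, so ∂L/∂y = 0 and the Euler-Lagrange equation gives
    d/dx( y' / sqrt(1 + (y')^2) ) = 0  ⇒  y' / sqrt(1 + (y')^2) = const.
Hence y' is constant, so y(x) is affine.
Fitting the endpoints (-3, 0) and (4, -4):
    slope m = ((-4) − 0) / (4 − (-3)) = -4/7,
    intercept c = 0 − m·(-3) = -12/7.
Extremal: y(x) = (-4/7) x - 12/7.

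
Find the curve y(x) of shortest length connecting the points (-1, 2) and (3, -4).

Arc-length functional: J[y] = ∫ sqrt(1 + (y')^2) dx.
Lagrangian L = sqrt(1 + (y')^2) has no explicit y dependence, so ∂L/∂y = 0 and the Euler-Lagrange equation gives
    d/dx( y' / sqrt(1 + (y')^2) ) = 0  ⇒  y' / sqrt(1 + (y')^2) = const.
Hence y' is constant, so y(x) is affine.
Fitting the endpoints (-1, 2) and (3, -4):
    slope m = ((-4) − 2) / (3 − (-1)) = -3/2,
    intercept c = 2 − m·(-1) = 1/2.
Extremal: y(x) = (-3/2) x + 1/2.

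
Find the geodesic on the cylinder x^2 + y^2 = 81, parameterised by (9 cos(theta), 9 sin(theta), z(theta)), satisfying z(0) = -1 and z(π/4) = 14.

Parameterise the cylinder of radius R = 9 as
    r(θ) = (9 cos θ, 9 sin θ, z(θ)).
The arc-length element is
    ds = sqrt(81 + (dz/dθ)^2) dθ,
so the Lagrangian is L = sqrt(81 + z'^2).
L depends on z' only, not on z or θ, so ∂L/∂z = 0 and
    ∂L/∂z' = z' / sqrt(81 + z'^2).
The Euler-Lagrange equation gives
    d/dθ( z' / sqrt(81 + z'^2) ) = 0,
so z' is constant. Integrating once:
    z(θ) = a θ + b,
a helix on the cylinder (a straight line when the cylinder is unrolled). The constants a, b are determined by the endpoint conditions.
With endpoint conditions z(0) = -1 and z(π/4) = 14: from z(0) = b we get b = -1, and a·π/4 + -1 = 14 gives a = 60/π, so
    z(θ) = (60/π) θ − 1.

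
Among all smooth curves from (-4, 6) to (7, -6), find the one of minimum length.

Arc-length functional: J[y] = ∫ sqrt(1 + (y')^2) dx.
Lagrangian L = sqrt(1 + (y')^2) has no explicit y dependence, so ∂L/∂y = 0 and the Euler-Lagrange equation gives
    d/dx( y' / sqrt(1 + (y')^2) ) = 0  ⇒  y' / sqrt(1 + (y')^2) = const.
Hence y' is constant, so y(x) is affine.
Fitting the endpoints (-4, 6) and (7, -6):
    slope m = ((-6) − 6) / (7 − (-4)) = -12/11,
    intercept c = 6 − m·(-4) = 18/11.
Extremal: y(x) = (-12/11) x + 18/11.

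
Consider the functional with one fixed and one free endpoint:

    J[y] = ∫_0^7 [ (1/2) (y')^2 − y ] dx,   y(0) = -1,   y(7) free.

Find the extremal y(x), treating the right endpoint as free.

The Lagrangian L = (1/2) (y')^2 − y gives
    ∂L/∂y = −1,   ∂L/∂y' = y'.
Euler-Lagrange: d/dx(y') − (−1) = 0, i.e. y'' + 1 = 0, so
    y(x) = −(1/2) x^2 + C1 x + C2.
Fixed left endpoint y(0) = -1 ⇒ C2 = -1.
The right endpoint x = 7 is free, so the natural (transversality) condition is ∂L/∂y' |_{x=7} = 0, i.e. y'(7) = 0.
Compute y'(x) = −1 x + C1, so y'(7) = −7 + C1 = 0 ⇒ C1 = 7.
Therefore the extremal is
    y(x) = −x^2/2 + 7 x − 1.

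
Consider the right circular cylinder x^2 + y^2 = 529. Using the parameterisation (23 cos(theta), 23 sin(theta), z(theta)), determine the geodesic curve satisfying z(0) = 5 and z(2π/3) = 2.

Parameterise the cylinder of radius R = 23 as
    r(θ) = (23 cos θ, 23 sin θ, z(θ)).
The arc-length element is
    ds = sqrt(529 + (dz/dθ)^2) dθ,
so the Lagrangian is L = sqrt(529 + z'^2).
L depends on z' only, not on z or θ, so ∂L/∂z = 0 and
    ∂L/∂z' = z' / sqrt(529 + z'^2).
The Euler-Lagrange equation gives
    d/dθ( z' / sqrt(529 + z'^2) ) = 0,
so z' is constant. Integrating once:
    z(θ) = a θ + b,
a helix on the cylinder (a straight line when the cylinder is unrolled). The constants a, b are determined by the endpoint conditions.
With endpoint conditions z(0) = 5 and z(2π/3) = 2: from z(0) = b we get b = 5, and a·2π/3 + 5 = 2 gives a = -9/(2π), so
    z(θ) = (-9/(2π)) θ + 5.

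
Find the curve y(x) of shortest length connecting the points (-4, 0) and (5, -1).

Arc-length functional: J[y] = ∫ sqrt(1 + (y')^2) dx.
Lagrangian L = sqrt(1 + (y')^2) has no explicit y dependence, so ∂L/∂y = 0 and the Euler-Lagrange equation gives
    d/dx( y' / sqrt(1 + (y')^2) ) = 0  ⇒  y' / sqrt(1 + (y')^2) = const.
Hence y' is constant, so y(x) is affine.
Fitting the endpoints (-4, 0) and (5, -1):
    slope m = ((-1) − 0) / (5 − (-4)) = -1/9,
    intercept c = 0 − m·(-4) = -4/9.
Extremal: y(x) = (-1/9) x - 4/9.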